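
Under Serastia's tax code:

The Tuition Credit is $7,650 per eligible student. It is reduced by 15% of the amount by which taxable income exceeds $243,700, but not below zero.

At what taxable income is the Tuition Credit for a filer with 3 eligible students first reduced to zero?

Full credit = 3 × $7,650 = $22,950.
The credit falls by 15% of each dollar above $243,700, so it reaches zero when the excess is $22,950 / 15% = $153,000: income = $243,700 + $153,000 = $396,700.

$396,700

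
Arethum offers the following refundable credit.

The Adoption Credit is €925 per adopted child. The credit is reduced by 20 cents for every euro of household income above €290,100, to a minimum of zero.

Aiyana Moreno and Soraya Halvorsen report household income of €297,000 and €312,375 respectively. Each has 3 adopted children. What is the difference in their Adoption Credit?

€1,395

Aiyana (€297,000): Adoption Credit: base = 3 × €925 = €2,775. 20% of the €6,900 excess over €290,100 is €1,380; credit = €2,775 − €1,380 = €1,395.
Soraya (€312,375): Adoption Credit: base = 3 × €925 = €2,775. 20% of the €22,275 excess over €290,100 is €4,455 ≥ base, so the credit is €0.
Difference: |€1,395 − €0| = €1,395.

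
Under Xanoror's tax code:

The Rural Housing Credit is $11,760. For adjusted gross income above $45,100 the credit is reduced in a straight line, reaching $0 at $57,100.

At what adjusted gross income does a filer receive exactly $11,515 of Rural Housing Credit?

$45,350

$11,515 is 11,515/11,760 of the full $11,760, so 245/11,760 of the $12,000 range has been used: income = $45,100 + $12,000 × 245/11,760 = $45,350.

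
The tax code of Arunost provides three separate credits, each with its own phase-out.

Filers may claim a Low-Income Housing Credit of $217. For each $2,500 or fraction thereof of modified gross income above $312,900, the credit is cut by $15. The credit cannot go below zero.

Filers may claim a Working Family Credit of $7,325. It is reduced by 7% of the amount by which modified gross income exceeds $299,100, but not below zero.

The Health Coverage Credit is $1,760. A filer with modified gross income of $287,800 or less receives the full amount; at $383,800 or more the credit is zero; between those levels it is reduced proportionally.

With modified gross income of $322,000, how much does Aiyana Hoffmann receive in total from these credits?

$7,012

Low-Income Housing Credit: income exceeds $312,900 by $9,100, which is 4 full-or-partial $2,500 increments; reduction = 4 × $15 = $60, leaving $157.
Working Family Credit: 7% of the $22,900 excess over $299,100 is $1,603; credit = $7,325 − $1,603 = $5,722.
Health Coverage Credit: $322,000 is $34,200 into a $96,000 phase-out range, leaving 61,800/96,000 of the credit: $1,760 × 61,800/96,000 = $1,133.
Total: $157 + $5,722 + $1,133 = $7,012.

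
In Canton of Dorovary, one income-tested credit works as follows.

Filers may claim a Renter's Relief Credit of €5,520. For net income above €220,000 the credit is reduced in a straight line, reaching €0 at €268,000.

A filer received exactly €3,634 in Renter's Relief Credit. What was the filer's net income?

€236,400

€3,634 is 3,634/5,520 of the full €5,520, so 1,886/5,520 of the €48,000 range has been used: income = €220,000 + €48,000 × 1,886/5,520 = €236,400.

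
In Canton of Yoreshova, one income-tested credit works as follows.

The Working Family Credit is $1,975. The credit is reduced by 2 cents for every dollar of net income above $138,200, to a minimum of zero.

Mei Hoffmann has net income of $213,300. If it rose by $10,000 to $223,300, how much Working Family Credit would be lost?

At $213,300 — 2% of the $75,100 excess over $138,200 is $1,502; credit = $1,975 − $1,502 = $473.
At $223,300 — 2% of the $85,100 excess over $138,200 is $1,702; credit = $1,975 − $1,702 = $273.
Lost: $473 − $273 = $200.

$200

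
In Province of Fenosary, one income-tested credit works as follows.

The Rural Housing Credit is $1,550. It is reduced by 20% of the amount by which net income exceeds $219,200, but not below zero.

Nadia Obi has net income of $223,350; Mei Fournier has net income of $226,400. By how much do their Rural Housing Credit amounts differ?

$610

Nadia ($223,350): Rural Housing Credit: 20% of the $4,150 excess over $219,200 is $830; credit = $1,550 − $830 = $720.
Mei ($226,400): Rural Housing Credit: 20% of the $7,200 excess over $219,200 is $1,440; credit = $1,550 − $1,440 = $110.
Difference: |$720 − $110| = $610.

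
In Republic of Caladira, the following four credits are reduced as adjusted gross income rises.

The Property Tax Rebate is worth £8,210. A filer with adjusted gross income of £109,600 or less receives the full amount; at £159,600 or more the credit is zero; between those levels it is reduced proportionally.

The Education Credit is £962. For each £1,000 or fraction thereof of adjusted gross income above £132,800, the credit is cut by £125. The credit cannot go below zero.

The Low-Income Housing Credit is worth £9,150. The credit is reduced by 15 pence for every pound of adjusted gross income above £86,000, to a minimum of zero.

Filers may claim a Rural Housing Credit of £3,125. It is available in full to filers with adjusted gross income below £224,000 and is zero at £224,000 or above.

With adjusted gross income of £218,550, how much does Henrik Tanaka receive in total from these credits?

£3,125

Property Tax Rebate: £218,550 is at or above £159,600, so the credit is £0.
Education Credit: income exceeds £132,800 by £85,750 → 86 increments × £125 = £10,750 ≥ base, so the credit is £0.
Low-Income Housing Credit: 15% of the £132,550 excess over £86,000 is £19,882.50 ≥ base, so the credit is £0.
Rural Housing Credit: £218,550 is below the £224,000 cutoff, so the full £3,125 applies.
Total: £0 + £0 + £0 + £3,125 = £3,125.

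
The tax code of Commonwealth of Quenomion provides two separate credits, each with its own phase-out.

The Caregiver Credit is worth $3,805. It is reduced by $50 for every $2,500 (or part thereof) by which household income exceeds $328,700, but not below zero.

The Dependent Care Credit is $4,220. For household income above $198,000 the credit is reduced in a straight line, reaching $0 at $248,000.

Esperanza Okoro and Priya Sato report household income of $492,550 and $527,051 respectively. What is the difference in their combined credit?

$505

Esperanza ($492,550): Caregiver Credit: income exceeds $328,700 by $163,850, which is 66 full-or-partial $2,500 increments; reduction = 66 × $50 = $3,300, leaving $505. Dependent Care Credit: $492,550 is at or above $248,000, so the credit is $0. total $505 + $0 = $505
Priya ($527,051): Caregiver Credit: income exceeds $328,700 by $198,351 → 80 increments × $50 = $4,000 ≥ base, so the credit is $0. Dependent Care Credit: $527,051 is at or above $248,000, so the credit is $0. total $0 + $0 = $0
Difference: |$505 − $0| = $505.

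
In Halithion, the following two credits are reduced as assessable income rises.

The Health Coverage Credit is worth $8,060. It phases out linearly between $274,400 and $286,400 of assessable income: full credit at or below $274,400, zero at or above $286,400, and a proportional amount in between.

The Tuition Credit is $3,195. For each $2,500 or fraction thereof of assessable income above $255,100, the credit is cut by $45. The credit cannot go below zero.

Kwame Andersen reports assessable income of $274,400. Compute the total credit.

$10,895

Health Coverage Credit: $274,400 is at or below the $274,400 threshold, so the full $8,060 applies.
Tuition Credit: income exceeds $255,100 by $19,300, which is 8 full-or-partial $2,500 increments; reduction = 8 × $45 = $360, leaving $2,835.
Total: $8,060 + $2,835 = $10,895.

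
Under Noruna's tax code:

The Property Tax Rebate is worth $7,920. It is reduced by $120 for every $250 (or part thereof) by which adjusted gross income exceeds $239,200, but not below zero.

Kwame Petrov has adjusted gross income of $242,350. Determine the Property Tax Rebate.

Property Tax Rebate: income exceeds $239,200 by $3,150, which is 13 full-or-partial $250 increments; reduction = 13 × $120 = $1,560, leaving $6,360.

$6,360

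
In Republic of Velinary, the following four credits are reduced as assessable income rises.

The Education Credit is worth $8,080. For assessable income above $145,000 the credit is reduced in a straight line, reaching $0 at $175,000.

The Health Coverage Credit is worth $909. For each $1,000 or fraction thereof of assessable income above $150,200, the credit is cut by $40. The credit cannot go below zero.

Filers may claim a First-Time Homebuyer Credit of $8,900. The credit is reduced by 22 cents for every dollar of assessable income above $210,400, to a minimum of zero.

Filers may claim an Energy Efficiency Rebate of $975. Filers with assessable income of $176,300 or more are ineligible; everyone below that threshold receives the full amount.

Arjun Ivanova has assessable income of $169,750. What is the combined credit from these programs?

Education Credit: $169,750 is $24,750 into a $30,000 phase-out range, leaving 5,250/30,000 of the credit: $8,080 × 5,250/30,000 = $1,414.
Health Coverage Credit: income exceeds $150,200 by $19,550, which is 20 full-or-partial $1,000 increments; reduction = 20 × $40 = $800, leaving $109.
First-Time Homebuyer Credit: $169,750 is at or below the $210,400 threshold, so the full $8,900 applies.
Energy Efficiency Rebate: $169,750 is below the $176,300 cutoff, so the full $975 applies.
Total: $1,414 + $109 + $8,900 + $975 = $11,398.

$11,398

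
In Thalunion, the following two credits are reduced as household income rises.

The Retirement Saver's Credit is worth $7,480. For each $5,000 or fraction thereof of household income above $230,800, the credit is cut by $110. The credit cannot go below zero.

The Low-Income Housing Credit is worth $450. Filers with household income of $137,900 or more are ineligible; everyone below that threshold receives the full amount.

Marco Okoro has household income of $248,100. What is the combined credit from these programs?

$7,040

Retirement Saver's Credit: income exceeds $230,800 by $17,300, which is 4 full-or-partial $5,000 increments; reduction = 4 × $110 = $440, leaving $7,040.
Low-Income Housing Credit: $248,100 meets or exceeds the $137,900 cutoff, so the credit is $0.
Total: $7,040 + $0 = $7,040.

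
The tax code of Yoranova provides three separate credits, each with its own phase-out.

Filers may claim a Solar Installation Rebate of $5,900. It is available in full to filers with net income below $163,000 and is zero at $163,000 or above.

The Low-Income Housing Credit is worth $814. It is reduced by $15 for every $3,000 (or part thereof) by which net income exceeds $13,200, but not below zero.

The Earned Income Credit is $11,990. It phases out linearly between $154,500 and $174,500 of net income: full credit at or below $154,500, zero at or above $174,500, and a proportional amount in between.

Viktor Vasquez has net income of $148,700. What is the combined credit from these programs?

Solar Installation Rebate: $148,700 is below the $163,000 cutoff, so the full $5,900 applies.
Low-Income Housing Credit: income exceeds $13,200 by $135,500, which is 46 full-or-partial $3,000 increments; reduction = 46 × $15 = $690, leaving $124.
Earned Income Credit: $148,700 is at or below the $154,500 threshold, so the full $11,990 applies.
Total: $5,900 + $124 + $11,990 = $18,014.

$18,014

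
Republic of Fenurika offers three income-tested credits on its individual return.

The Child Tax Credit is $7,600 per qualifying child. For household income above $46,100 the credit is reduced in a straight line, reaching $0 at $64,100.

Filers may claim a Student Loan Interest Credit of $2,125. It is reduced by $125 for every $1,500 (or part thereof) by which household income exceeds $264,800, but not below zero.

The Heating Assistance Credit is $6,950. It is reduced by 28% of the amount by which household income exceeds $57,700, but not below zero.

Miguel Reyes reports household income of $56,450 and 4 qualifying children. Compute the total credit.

Child Tax Credit: base = 4 × $7,600 = $30,400. $56,450 is $10,350 into a $18,000 phase-out range, leaving 7,650/18,000 of the credit: $30,400 × 7,650/18,000 = $12,920.
Student Loan Interest Credit: $56,450 is at or below the $264,800 threshold, so the full $2,125 applies.
Heating Assistance Credit: $56,450 is at or below the $57,700 threshold, so the full $6,950 applies.
Total: $12,920 + $2,125 + $6,950 = $21,995.

$21,995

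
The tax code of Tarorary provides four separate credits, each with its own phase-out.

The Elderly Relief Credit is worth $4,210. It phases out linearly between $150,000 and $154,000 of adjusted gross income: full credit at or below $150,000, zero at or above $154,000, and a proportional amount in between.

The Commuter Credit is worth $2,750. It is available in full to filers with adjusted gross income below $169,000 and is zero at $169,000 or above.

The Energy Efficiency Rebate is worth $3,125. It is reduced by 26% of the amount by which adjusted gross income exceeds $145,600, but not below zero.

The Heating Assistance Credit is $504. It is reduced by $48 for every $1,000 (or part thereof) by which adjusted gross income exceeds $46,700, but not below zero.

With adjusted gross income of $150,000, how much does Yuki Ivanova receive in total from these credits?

Elderly Relief Credit: $150,000 is at or below the $150,000 threshold, so the full $4,210 applies.
Commuter Credit: $150,000 is below the $169,000 cutoff, so the full $2,750 applies.
Energy Efficiency Rebate: 26% of the $4,400 excess over $145,600 is $1,144; credit = $3,125 − $1,144 = $1,981.
Heating Assistance Credit: income exceeds $46,700 by $103,300 → 104 increments × $48 = $4,992 ≥ base, so the credit is $0.
Total: $4,210 + $2,750 + $1,981 + $0 = $8,941.

$8,941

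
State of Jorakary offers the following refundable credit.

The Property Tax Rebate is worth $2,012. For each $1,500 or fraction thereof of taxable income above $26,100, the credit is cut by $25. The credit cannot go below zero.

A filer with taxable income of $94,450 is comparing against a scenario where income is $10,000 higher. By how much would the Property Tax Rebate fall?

$175

At $94,450 — income exceeds $26,100 by $68,350, which is 46 full-or-partial $1,500 increments; reduction = 46 × $25 = $1,150, leaving $862.
At $104,450 — income exceeds $26,100 by $78,350, which is 53 full-or-partial $1,500 increments; reduction = 53 × $25 = $1,325, leaving $687.
Lost: $862 − $687 = $175.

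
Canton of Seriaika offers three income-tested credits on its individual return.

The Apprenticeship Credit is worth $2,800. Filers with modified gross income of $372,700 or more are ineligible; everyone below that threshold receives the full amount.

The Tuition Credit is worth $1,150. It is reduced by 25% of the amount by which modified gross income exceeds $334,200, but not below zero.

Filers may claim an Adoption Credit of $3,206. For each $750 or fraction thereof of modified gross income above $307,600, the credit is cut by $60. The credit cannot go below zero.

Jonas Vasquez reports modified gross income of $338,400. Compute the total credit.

$3,586

Apprenticeship Credit: $338,400 is below the $372,700 cutoff, so the full $2,800 applies.
Tuition Credit: 25% of the $4,200 excess over $334,200 is $1,050; credit = $1,150 − $1,050 = $100.
Adoption Credit: income exceeds $307,600 by $30,800, which is 42 full-or-partial $750 increments; reduction = 42 × $60 = $2,520, leaving $686.
Total: $2,800 + $100 + $686 = $3,586.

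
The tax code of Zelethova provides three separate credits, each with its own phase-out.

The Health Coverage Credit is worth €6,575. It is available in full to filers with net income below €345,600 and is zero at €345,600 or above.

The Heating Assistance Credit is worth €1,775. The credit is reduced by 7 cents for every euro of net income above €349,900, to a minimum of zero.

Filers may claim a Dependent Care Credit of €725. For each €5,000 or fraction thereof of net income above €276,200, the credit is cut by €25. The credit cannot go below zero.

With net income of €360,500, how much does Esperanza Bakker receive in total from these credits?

€1,333

Health Coverage Credit: €360,500 meets or exceeds the €345,600 cutoff, so the credit is €0.
Heating Assistance Credit: 7% of the €10,600 excess over €349,900 is €742; credit = €1,775 − €742 = €1,033.
Dependent Care Credit: income exceeds €276,200 by €84,300, which is 17 full-or-partial €5,000 increments; reduction = 17 × €25 = €425, leaving €300.
Total: €0 + €1,033 + €300 = €1,333.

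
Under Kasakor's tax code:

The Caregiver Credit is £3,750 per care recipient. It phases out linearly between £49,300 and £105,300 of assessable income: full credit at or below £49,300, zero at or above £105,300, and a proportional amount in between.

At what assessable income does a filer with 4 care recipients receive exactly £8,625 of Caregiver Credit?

Full credit = 4 × £3,750 = £15,000.
£8,625 is 8,625/15,000 of the full £15,000, so 6,375/15,000 of the £56,000 range has been used: income = £49,300 + £56,000 × 6,375/15,000 = £73,100.

£73,100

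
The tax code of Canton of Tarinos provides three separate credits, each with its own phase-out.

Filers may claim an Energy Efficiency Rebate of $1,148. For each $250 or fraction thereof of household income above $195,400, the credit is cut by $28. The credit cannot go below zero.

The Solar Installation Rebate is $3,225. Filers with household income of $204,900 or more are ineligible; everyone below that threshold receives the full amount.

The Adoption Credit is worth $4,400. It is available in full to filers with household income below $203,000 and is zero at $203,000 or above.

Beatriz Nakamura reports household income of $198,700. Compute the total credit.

Energy Efficiency Rebate: income exceeds $195,400 by $3,300, which is 14 full-or-partial $250 increments; reduction = 14 × $28 = $392, leaving $756.
Solar Installation Rebate: $198,700 is below the $204,900 cutoff, so the full $3,225 applies.
Adoption Credit: $198,700 is below the $203,000 cutoff, so the full $4,400 applies.
Total: $756 + $3,225 + $4,400 = $8,381.

$8,381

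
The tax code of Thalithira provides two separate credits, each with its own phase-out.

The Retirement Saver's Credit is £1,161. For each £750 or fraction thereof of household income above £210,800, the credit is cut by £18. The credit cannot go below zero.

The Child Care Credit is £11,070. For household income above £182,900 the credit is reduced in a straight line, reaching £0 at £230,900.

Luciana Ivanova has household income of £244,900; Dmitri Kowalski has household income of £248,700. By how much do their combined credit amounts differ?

Luciana (£244,900): Retirement Saver's Credit: income exceeds £210,800 by £34,100, which is 46 full-or-partial £750 increments; reduction = 46 × £18 = £828, leaving £333. Child Care Credit: £244,900 is at or above £230,900, so the credit is £0. total £333 + £0 = £333
Dmitri (£248,700): Retirement Saver's Credit: income exceeds £210,800 by £37,900, which is 51 full-or-partial £750 increments; reduction = 51 × £18 = £918, leaving £243. Child Care Credit: £248,700 is at or above £230,900, so the credit is £0. total £243 + £0 = £243
Difference: |£333 − £243| = £90.

£90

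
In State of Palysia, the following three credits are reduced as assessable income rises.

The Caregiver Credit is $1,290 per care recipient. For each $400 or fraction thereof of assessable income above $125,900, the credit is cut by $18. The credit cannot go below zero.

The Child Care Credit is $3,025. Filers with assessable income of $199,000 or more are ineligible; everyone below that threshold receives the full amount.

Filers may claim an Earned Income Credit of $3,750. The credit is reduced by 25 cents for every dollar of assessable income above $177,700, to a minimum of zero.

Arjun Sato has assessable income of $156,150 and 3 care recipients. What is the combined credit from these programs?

$9,277

Caregiver Credit: base = 3 × $1,290 = $3,870. income exceeds $125,900 by $30,250, which is 76 full-or-partial $400 increments; reduction = 76 × $18 = $1,368, leaving $2,502.
Child Care Credit: $156,150 is below the $199,000 cutoff, so the full $3,025 applies.
Earned Income Credit: $156,150 is at or below the $177,700 threshold, so the full $3,750 applies.
Total: $2,502 + $3,025 + $3,750 = $9,277.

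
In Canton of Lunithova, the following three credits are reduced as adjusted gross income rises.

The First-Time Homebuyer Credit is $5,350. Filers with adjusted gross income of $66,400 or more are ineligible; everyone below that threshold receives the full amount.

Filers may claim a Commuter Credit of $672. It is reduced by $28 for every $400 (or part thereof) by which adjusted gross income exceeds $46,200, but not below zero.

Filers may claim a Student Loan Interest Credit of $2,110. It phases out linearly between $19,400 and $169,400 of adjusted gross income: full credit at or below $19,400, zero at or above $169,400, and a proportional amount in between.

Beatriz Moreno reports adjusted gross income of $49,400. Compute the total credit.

First-Time Homebuyer Credit: $49,400 is below the $66,400 cutoff, so the full $5,350 applies.
Commuter Credit: income exceeds $46,200 by $3,200, which is 8 full-or-partial $400 increments; reduction = 8 × $28 = $224, leaving $448.
Student Loan Interest Credit: $49,400 is $30,000 into a $150,000 phase-out range, leaving 120,000/150,000 of the credit: $2,110 × 120,000/150,000 = $1,688.
Total: $5,350 + $448 + $1,688 = $7,486.

$7,486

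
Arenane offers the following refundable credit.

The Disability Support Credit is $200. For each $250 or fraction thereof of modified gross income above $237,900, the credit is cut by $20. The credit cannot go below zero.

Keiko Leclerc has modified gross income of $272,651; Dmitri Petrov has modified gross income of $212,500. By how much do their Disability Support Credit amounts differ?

Keiko ($272,651): Disability Support Credit: income exceeds $237,900 by $34,751 → 140 increments × $20 = $2,800 ≥ base, so the credit is $0.
Dmitri ($212,500): Disability Support Credit: $212,500 is at or below the $237,900 threshold, so the full $200 applies.
Difference: |$0 − $200| = $200.

$200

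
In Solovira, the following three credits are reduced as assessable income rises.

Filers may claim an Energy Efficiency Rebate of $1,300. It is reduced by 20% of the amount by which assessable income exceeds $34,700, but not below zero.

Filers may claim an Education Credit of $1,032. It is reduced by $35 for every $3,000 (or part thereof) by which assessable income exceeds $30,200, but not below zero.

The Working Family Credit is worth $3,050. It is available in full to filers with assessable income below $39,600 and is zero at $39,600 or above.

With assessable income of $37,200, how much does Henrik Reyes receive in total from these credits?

$4,777

Energy Efficiency Rebate: 20% of the $2,500 excess over $34,700 is $500; credit = $1,300 − $500 = $800.
Education Credit: income exceeds $30,200 by $7,000, which is 3 full-or-partial $3,000 increments; reduction = 3 × $35 = $105, leaving $927.
Working Family Credit: $37,200 is below the $39,600 cutoff, so the full $3,050 applies.
Total: $800 + $927 + $3,050 = $4,777.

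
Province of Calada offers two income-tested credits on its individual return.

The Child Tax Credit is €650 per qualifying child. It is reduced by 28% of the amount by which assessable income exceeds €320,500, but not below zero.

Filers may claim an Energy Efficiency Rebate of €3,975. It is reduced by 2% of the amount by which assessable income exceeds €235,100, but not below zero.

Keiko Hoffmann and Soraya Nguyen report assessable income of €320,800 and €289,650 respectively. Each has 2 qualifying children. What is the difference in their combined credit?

€707

Keiko (€320,800): Child Tax Credit: base = 2 × €650 = €1,300. 28% of the €300 excess over €320,500 is €84; credit = €1,300 − €84 = €1,216. Energy Efficiency Rebate: 2% of the €85,700 excess over €235,100 is €1,714; credit = €3,975 − €1,714 = €2,261. total €1,216 + €2,261 = €3,477
Soraya (€289,650): Child Tax Credit: base = 2 × €650 = €1,300. €289,650 is at or below the €320,500 threshold, so the full €1,300 applies. Energy Efficiency Rebate: 2% of the €54,550 excess over €235,100 is €1,091; credit = €3,975 − €1,091 = €2,884. total €1,300 + €2,884 = €4,184
Difference: |€3,477 − €4,184| = €707.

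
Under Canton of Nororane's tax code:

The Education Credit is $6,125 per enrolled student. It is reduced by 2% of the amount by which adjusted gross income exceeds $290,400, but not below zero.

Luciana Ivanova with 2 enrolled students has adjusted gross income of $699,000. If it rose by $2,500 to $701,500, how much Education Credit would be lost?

$50

At $699,000 — base = 2 × $6,125 = $12,250. 2% of the $408,600 excess over $290,400 is $8,172; credit = $12,250 − $8,172 = $4,078.
At $701,500 — base = 2 × $6,125 = $12,250. 2% of the $411,100 excess over $290,400 is $8,222; credit = $12,250 − $8,222 = $4,028.
Lost: $4,078 − $4,028 = $50.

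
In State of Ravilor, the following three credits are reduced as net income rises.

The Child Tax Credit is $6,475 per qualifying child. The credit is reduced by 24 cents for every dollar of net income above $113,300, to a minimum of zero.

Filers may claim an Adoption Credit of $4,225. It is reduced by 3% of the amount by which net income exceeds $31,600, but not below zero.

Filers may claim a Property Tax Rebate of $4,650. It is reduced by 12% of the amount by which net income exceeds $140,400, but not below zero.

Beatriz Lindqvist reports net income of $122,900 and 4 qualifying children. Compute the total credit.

$29,732

Child Tax Credit: base = 4 × $6,475 = $25,900. 24% of the $9,600 excess over $113,300 is $2,304; credit = $25,900 − $2,304 = $23,596.
Adoption Credit: 3% of the $91,300 excess over $31,600 is $2,739; credit = $4,225 − $2,739 = $1,486.
Property Tax Rebate: $122,900 is at or below the $140,400 threshold, so the full $4,650 applies.
Total: $23,596 + $1,486 + $4,650 = $29,732.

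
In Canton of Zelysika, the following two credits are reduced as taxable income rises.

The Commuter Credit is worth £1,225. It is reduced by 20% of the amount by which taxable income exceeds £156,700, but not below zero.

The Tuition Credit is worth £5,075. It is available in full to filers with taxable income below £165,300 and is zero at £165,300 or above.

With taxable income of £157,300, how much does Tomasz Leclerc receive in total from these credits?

Commuter Credit: 20% of the £600 excess over £156,700 is £120; credit = £1,225 − £120 = £1,105.
Tuition Credit: £157,300 is below the £165,300 cutoff, so the full £5,075 applies.
Total: £1,105 + £5,075 = £6,180.

£6,180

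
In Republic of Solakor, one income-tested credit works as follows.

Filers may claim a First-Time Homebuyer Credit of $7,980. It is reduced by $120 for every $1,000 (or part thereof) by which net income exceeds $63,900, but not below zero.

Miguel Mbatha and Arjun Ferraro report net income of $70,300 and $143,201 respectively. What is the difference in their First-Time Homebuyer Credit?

$7,140

Miguel ($70,300): First-Time Homebuyer Credit: income exceeds $63,900 by $6,400, which is 7 full-or-partial $1,000 increments; reduction = 7 × $120 = $840, leaving $7,140.
Arjun ($143,201): First-Time Homebuyer Credit: income exceeds $63,900 by $79,301 → 80 increments × $120 = $9,600 ≥ base, so the credit is $0.
Difference: |$7,140 − $0| = $7,140.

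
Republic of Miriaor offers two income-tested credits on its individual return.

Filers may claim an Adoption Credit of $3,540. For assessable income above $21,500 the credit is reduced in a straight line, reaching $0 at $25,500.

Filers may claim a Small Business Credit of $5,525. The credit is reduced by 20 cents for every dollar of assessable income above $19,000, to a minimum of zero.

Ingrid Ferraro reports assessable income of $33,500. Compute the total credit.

Adoption Credit: $33,500 is at or above $25,500, so the credit is $0.
Small Business Credit: 20% of the $14,500 excess over $19,000 is $2,900; credit = $5,525 − $2,900 = $2,625.
Total: $0 + $2,625 = $2,625.

$2,625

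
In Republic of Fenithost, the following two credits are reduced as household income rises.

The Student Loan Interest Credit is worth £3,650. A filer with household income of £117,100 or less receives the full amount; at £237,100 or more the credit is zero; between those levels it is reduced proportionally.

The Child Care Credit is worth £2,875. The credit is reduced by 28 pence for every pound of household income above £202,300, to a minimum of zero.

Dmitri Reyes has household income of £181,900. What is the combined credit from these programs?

Student Loan Interest Credit: £181,900 is £64,800 into a £120,000 phase-out range, leaving 55,200/120,000 of the credit: £3,650 × 55,200/120,000 = £1,679.
Child Care Credit: £181,900 is at or below the £202,300 threshold, so the full £2,875 applies.
Total: £1,679 + £2,875 = £4,554.

£4,554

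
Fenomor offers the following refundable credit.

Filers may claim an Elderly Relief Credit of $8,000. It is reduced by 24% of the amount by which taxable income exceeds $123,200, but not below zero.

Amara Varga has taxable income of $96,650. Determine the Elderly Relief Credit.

Elderly Relief Credit: $96,650 is at or below the $123,200 threshold, so the full $8,000 applies.

$8,000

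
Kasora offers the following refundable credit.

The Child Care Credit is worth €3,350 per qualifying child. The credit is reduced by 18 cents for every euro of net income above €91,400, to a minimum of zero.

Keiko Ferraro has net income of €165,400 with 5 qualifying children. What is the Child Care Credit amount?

Child Care Credit: base = 5 × €3,350 = €16,750. 18% of the €74,000 excess over €91,400 is €13,320; credit = €16,750 − €13,320 = €3,430.

€3,430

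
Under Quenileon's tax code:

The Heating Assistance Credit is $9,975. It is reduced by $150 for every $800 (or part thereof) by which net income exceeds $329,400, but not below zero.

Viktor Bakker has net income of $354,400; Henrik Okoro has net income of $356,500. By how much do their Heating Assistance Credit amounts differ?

Viktor ($354,400): Heating Assistance Credit: income exceeds $329,400 by $25,000, which is 32 full-or-partial $800 increments; reduction = 32 × $150 = $4,800, leaving $5,175.
Henrik ($356,500): Heating Assistance Credit: income exceeds $329,400 by $27,100, which is 34 full-or-partial $800 increments; reduction = 34 × $150 = $5,100, leaving $4,875.
Difference: |$5,175 − $4,875| = $300.

$300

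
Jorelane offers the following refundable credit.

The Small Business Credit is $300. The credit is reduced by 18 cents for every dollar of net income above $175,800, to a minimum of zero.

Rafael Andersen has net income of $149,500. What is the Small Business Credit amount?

$300

Small Business Credit: $149,500 is at or below the $175,800 threshold, so the full $300 applies.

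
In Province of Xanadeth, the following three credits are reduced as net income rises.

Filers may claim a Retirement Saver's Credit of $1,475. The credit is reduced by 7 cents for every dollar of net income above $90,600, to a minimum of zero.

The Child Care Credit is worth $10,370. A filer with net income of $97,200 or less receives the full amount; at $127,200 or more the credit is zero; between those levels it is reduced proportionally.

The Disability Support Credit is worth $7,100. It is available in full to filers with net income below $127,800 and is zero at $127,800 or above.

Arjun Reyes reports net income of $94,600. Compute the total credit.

Retirement Saver's Credit: 7% of the $4,000 excess over $90,600 is $280; credit = $1,475 − $280 = $1,195.
Child Care Credit: $94,600 is at or below the $97,200 threshold, so the full $10,370 applies.
Disability Support Credit: $94,600 is below the $127,800 cutoff, so the full $7,100 applies.
Total: $1,195 + $10,370 + $7,100 = $18,665.

$18,665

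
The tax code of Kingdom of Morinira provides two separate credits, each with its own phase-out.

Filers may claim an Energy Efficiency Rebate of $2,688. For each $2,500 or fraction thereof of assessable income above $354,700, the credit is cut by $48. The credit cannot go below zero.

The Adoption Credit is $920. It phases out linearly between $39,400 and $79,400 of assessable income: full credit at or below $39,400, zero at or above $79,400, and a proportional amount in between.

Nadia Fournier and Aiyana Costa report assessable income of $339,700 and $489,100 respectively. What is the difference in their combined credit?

$2,592

Nadia ($339,700): Energy Efficiency Rebate: $339,700 is at or below the $354,700 threshold, so the full $2,688 applies. Adoption Credit: $339,700 is at or above $79,400, so the credit is $0. total $2,688 + $0 = $2,688
Aiyana ($489,100): Energy Efficiency Rebate: income exceeds $354,700 by $134,400, which is 54 full-or-partial $2,500 increments; reduction = 54 × $48 = $2,592, leaving $96. Adoption Credit: $489,100 is at or above $79,400, so the credit is $0. total $96 + $0 = $96
Difference: |$2,688 − $96| = $2,592.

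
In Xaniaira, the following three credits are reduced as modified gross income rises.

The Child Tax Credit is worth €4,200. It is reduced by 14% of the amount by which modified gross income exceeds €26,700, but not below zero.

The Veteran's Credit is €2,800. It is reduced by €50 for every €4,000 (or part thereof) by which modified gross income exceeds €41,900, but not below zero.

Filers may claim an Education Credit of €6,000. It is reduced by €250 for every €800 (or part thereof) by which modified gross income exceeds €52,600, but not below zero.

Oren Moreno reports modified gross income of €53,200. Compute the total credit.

Child Tax Credit: 14% of the €26,500 excess over €26,700 is €3,710; credit = €4,200 − €3,710 = €490.
Veteran's Credit: income exceeds €41,900 by €11,300, which is 3 full-or-partial €4,000 increments; reduction = 3 × €50 = €150, leaving €2,650.
Education Credit: income exceeds €52,600 by €600, which is 1 full-or-partial €800 increment; reduction = 1 × €250 = €250, leaving €5,750.
Total: €490 + €2,650 + €5,750 = €8,890.

€8,890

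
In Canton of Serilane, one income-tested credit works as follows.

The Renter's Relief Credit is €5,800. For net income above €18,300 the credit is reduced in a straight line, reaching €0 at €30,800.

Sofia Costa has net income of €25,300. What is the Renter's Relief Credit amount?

Renter's Relief Credit: €25,300 is €7,000 into a €12,500 phase-out range, leaving 5,500/12,500 of the credit: €5,800 × 5,500/12,500 = €2,552.

€2,552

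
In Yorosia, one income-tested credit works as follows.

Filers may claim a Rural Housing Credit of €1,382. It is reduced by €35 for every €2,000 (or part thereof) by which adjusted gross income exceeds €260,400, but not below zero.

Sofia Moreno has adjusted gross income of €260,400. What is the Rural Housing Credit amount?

€1,382

Rural Housing Credit: €260,400 is at or below the €260,400 threshold, so the full €1,382 applies.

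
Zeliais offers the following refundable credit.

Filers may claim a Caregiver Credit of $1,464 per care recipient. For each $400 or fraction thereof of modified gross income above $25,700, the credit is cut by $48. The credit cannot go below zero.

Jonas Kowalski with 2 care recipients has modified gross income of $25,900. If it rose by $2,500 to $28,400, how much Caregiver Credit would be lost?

$288

At $25,900 — base = 2 × $1,464 = $2,928. income exceeds $25,700 by $200, which is 1 full-or-partial $400 increment; reduction = 1 × $48 = $48, leaving $2,880.
At $28,400 — base = 2 × $1,464 = $2,928. income exceeds $25,700 by $2,700, which is 7 full-or-partial $400 increments; reduction = 7 × $48 = $336, leaving $2,592.
Lost: $2,880 − $2,592 = $288.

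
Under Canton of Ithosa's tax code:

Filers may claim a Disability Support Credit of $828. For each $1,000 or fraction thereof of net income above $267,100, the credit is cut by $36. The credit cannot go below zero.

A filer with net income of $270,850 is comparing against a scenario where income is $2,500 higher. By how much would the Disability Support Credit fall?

$108

At $270,850 — income exceeds $267,100 by $3,750, which is 4 full-or-partial $1,000 increments; reduction = 4 × $36 = $144, leaving $684.
At $273,350 — income exceeds $267,100 by $6,250, which is 7 full-or-partial $1,000 increments; reduction = 7 × $36 = $252, leaving $576.
Lost: $684 − $576 = $108.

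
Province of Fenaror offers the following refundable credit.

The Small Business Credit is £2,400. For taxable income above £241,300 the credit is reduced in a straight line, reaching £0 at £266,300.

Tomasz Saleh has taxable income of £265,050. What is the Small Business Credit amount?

Small Business Credit: £265,050 is £23,750 into a £25,000 phase-out range, leaving 1,250/25,000 of the credit: £2,400 × 1,250/25,000 = £120.

£120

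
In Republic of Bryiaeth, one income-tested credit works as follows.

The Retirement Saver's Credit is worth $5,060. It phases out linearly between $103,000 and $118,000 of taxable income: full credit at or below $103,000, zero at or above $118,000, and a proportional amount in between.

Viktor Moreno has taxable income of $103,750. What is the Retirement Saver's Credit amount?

$4,807

Retirement Saver's Credit: $103,750 is $750 into a $15,000 phase-out range, leaving 14,250/15,000 of the credit: $5,060 × 14,250/15,000 = $4,807.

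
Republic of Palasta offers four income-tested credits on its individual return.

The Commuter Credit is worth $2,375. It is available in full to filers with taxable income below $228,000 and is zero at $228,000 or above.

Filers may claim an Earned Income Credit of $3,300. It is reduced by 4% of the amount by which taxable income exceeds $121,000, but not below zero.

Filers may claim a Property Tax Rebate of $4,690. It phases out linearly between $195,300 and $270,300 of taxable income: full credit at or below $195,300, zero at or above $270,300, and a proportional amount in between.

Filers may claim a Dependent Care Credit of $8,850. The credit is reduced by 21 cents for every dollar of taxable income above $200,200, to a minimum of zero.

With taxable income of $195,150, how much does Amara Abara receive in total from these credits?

$16,249

Commuter Credit: $195,150 is below the $228,000 cutoff, so the full $2,375 applies.
Earned Income Credit: 4% of the $74,150 excess over $121,000 is $2,966; credit = $3,300 − $2,966 = $334.
Property Tax Rebate: $195,150 is at or below the $195,300 threshold, so the full $4,690 applies.
Dependent Care Credit: $195,150 is at or below the $200,200 threshold, so the full $8,850 applies.
Total: $2,375 + $334 + $4,690 + $8,850 = $16,249.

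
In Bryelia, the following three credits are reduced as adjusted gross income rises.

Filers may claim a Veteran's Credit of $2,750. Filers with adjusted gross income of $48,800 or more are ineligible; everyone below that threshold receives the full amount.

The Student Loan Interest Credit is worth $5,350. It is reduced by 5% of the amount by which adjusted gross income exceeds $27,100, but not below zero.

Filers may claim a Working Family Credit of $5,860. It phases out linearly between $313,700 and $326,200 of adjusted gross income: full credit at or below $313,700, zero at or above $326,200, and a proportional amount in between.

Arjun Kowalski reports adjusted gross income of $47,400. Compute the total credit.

$12,945

Veteran's Credit: $47,400 is below the $48,800 cutoff, so the full $2,750 applies.
Student Loan Interest Credit: 5% of the $20,300 excess over $27,100 is $1,015; credit = $5,350 − $1,015 = $4,335.
Working Family Credit: $47,400 is at or below the $313,700 threshold, so the full $5,860 applies.
Total: $2,750 + $4,335 + $5,860 = $12,945.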